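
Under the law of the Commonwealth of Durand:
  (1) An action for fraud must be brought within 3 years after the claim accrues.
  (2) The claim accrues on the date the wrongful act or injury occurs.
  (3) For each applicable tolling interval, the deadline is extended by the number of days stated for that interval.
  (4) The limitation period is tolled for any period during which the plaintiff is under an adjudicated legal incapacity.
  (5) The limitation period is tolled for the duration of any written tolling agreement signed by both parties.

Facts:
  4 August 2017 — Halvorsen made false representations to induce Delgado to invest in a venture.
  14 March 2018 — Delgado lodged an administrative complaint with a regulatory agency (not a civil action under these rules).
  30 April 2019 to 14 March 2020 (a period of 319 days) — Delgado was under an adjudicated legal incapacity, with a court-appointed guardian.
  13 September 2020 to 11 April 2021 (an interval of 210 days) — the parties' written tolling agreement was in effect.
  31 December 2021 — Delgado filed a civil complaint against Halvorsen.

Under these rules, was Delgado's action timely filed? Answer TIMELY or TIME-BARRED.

The claim accrued on 4 August 2017, when the wrongful act occurred.
The untolled deadline — 3 years after 4 August 2017 — is 4 August 2020.
The period was tolled for 319 days by the plaintiff's legal incapacity (30 April 2019 to 14 March 2020), pushing the deadline to 19 June 2021.
The period was tolled for 210 days by the written tolling agreement (13 September 2020 to 11 April 2021), pushing the deadline to 15 January 2022.
None of the other events listed affects the running of the period under the stated rules.
Delgado filed on 31 December 2021, before the 15 January 2022 deadline, so the action is timely.

TIMELY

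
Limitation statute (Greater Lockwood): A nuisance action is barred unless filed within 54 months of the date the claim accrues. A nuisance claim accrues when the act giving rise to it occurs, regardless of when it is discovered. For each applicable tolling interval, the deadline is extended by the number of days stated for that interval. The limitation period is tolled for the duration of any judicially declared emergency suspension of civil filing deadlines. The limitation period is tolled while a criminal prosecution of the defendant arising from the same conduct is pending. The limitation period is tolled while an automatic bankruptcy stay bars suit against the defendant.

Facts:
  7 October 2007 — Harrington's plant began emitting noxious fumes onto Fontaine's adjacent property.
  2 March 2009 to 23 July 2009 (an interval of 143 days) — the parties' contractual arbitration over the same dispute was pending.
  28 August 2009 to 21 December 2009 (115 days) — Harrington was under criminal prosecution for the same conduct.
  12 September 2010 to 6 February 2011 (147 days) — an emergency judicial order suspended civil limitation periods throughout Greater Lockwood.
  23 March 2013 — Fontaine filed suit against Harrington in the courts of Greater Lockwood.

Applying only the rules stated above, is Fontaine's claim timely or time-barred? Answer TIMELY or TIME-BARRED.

TIME-BARRED

The limitation period began to run on 7 October 2007.
54 months from 7 October 2007 is 7 April 2012.
The pending criminal prosecution from 28 August 2009 to 21 December 2009 tolled the period for 115 days, extending the deadline to 31 July 2012.
Because the emergency suspension of filing deadlines ran from 12 September 2010 to 6 February 2011, the deadline is extended by 147 days to 25 December 2012.
Although a pending arbitration ran from 2 March 2009 to 23 July 2009, the stated rules do not make that a tolling event, so it is disregarded.
Fontaine filed on 23 March 2013, after the 25 December 2012 deadline, so the action is time-barred.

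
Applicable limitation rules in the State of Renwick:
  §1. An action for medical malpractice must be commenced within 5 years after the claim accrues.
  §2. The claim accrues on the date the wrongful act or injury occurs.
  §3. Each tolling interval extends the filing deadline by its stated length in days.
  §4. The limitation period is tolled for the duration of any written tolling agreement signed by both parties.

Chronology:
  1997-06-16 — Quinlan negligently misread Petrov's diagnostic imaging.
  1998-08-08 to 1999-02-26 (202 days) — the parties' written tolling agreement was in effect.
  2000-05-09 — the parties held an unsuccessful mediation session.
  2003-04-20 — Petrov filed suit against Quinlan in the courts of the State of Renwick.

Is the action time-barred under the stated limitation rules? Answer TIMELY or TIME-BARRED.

The limitation period began to run on 1997-06-16.
5 years from 1997-06-16 is 2002-06-16.
Because the written tolling agreement ran from 1998-08-08 to 1999-02-26, the deadline is extended by 202 days to 2003-01-04.
The other events in the timeline have no effect on the limitation period under the stated rules.
Filing on 2003-04-20 missed the 2003-01-04 deadline — the action is time-barred.

TIME-BARRED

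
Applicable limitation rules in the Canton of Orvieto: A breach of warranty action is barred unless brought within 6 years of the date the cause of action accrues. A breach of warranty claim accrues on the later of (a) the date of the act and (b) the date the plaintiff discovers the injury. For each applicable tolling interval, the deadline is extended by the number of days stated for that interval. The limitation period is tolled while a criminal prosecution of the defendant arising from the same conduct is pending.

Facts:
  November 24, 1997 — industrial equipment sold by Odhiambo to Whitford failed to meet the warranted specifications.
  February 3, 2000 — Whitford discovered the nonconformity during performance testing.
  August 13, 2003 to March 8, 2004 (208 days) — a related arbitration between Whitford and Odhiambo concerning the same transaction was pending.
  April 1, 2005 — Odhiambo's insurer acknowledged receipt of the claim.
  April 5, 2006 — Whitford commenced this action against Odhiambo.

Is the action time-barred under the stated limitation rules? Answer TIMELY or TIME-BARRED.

Taking the later of the act (November 24, 1997) and discovery (February 3, 2000), the claim accrued on February 3, 2000.
Adding the 6 years base period to February 3, 2000 gives a deadline of February 3, 2006, before any tolling.
Although a pending arbitration ran from August 13, 2003 to March 8, 2004, the stated rules do not make that a tolling event, so it is disregarded.
None of the other events listed affects the running of the period under the stated rules.
The April 5, 2006 filing falls after the February 3, 2006 deadline; the claim is time-barred.

TIME-BARRED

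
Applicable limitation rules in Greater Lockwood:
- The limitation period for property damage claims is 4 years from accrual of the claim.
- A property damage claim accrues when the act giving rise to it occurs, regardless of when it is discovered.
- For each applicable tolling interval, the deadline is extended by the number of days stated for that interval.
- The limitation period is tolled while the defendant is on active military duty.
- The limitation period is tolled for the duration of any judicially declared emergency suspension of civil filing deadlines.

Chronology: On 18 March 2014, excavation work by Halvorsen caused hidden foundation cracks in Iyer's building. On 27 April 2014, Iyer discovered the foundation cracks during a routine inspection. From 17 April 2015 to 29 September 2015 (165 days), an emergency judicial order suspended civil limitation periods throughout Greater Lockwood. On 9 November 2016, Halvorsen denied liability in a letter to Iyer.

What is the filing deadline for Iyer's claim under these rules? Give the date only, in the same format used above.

30 August 2018

Because the rule ties accrual to occurrence, the claim accrued on 18 March 2014, not on the 27 April 2014 discovery date.
The untolled deadline — 4 years after 18 March 2014 — is 18 March 2018.
Because the emergency suspension of filing deadlines ran from 17 April 2015 to 29 September 2015, the deadline is extended by 165 days to 30 August 2018.
The other events in the timeline have no effect on the limitation period under the stated rules.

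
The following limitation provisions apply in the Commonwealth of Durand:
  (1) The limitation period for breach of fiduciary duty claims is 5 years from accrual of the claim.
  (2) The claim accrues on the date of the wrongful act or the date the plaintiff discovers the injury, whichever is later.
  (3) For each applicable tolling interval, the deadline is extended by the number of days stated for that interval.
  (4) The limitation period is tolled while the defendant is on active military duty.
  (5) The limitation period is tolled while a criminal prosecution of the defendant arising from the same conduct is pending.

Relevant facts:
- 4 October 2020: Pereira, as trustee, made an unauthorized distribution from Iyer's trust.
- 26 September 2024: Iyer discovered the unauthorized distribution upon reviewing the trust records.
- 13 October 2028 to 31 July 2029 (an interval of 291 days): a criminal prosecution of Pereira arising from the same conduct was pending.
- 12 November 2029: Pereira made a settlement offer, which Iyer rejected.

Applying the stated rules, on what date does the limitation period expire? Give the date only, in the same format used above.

Because discovery on 26 September 2024 post-dates the 4 October 2020 act, accrual under the later-of rule falls on 26 September 2024.
Adding the 5 years base period to 26 September 2024 gives a deadline of 26 September 2029, before any tolling.
Because the pending criminal prosecution ran from 13 October 2028 to 31 July 2029, the deadline is extended by 291 days to 14 July 2030.
The other events in the timeline have no effect on the limitation period under the stated rules.

14 July 2030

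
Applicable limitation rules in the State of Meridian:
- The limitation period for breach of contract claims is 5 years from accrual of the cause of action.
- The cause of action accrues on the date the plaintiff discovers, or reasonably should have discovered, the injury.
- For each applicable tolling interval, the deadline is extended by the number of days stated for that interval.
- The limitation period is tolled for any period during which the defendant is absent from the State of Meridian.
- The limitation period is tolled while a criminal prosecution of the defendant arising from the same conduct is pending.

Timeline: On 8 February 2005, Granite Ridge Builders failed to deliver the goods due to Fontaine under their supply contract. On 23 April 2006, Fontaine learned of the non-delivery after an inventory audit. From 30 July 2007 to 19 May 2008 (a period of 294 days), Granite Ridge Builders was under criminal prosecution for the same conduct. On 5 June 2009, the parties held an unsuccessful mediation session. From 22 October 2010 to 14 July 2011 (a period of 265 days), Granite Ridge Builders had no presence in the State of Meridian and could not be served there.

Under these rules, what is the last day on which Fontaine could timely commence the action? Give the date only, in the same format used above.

Accrual is tied to discovery, so the period began on 23 April 2006 rather than on 8 February 2005 when the act occurred.
Adding the 5 years base period to 23 April 2006 gives a deadline of 23 April 2011, before any tolling.
Because the pending criminal prosecution ran from 30 July 2007 to 19 May 2008, the deadline is extended by 294 days to 11 February 2012.
Because the defendant's absence from the jurisdiction ran from 22 October 2010 to 14 July 2011, the deadline is extended by 265 days to 2 November 2012.
None of the other events listed affects the running of the period under the stated rules.

2 November 2012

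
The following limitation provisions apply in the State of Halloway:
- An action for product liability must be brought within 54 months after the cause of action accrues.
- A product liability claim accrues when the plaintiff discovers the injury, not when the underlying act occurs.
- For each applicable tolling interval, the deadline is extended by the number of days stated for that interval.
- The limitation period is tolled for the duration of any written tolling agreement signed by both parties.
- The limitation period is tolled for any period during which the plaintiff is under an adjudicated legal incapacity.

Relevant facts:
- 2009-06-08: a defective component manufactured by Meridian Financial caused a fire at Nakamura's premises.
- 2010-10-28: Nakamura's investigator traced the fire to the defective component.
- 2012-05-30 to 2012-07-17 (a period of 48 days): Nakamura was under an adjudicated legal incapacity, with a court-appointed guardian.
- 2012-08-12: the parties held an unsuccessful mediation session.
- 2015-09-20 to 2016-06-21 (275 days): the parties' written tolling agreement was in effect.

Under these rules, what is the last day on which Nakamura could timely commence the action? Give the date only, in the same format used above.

Accrual is tied to discovery, so the period began on 2010-10-28 rather than on 2009-06-08 when the act occurred.
The untolled deadline — 54 months after 2010-10-28 — is 2015-04-28.
Because the plaintiff's legal incapacity ran from 2012-05-30 to 2012-07-17, the deadline is extended by 48 days to 2015-06-15.
The written tolling agreement from 2015-09-20 to 2016-06-21 began after the period had already run on 2015-06-15, so it has no tolling effect.
The other events in the timeline have no effect on the limitation period under the stated rules.

2015-06-15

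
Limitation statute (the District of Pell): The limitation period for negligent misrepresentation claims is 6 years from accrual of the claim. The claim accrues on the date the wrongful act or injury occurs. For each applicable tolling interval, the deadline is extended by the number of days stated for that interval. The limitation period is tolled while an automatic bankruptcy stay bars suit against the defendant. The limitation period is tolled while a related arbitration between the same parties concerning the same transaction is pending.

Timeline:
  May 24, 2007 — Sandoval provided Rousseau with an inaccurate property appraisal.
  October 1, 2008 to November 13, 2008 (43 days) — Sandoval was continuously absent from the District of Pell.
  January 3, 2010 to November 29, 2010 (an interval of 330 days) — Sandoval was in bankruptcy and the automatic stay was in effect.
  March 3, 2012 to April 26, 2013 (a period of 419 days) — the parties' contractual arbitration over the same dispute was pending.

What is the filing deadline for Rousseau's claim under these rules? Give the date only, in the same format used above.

June 12, 2015

The claim accrued on May 24, 2007, when the wrongful act occurred.
Adding the 6 years base period to May 24, 2007 gives a deadline of May 24, 2013, before any tolling.
The period was tolled for 330 days by the automatic bankruptcy stay (January 3, 2010 to November 29, 2010), pushing the deadline to April 19, 2014.
The pending related arbitration from March 3, 2012 to April 26, 2013 tolled the period for 419 days, extending the deadline to June 12, 2015.
Although the defendant's absence ran from October 1, 2008 to November 13, 2008, the stated rules do not make that a tolling event, so it is disregarded.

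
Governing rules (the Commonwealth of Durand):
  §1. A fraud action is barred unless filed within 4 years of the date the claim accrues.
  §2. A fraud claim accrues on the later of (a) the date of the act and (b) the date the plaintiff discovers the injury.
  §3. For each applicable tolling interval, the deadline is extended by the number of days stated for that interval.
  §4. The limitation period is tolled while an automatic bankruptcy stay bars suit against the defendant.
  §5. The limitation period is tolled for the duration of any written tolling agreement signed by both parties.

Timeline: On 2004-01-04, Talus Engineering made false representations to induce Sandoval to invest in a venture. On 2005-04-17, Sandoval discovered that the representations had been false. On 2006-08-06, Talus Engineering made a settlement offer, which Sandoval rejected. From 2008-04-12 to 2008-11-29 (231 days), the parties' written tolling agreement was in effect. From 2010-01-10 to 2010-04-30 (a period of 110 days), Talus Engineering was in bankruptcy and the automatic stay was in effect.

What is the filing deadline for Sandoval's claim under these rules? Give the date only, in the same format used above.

2009-12-04

Taking the later of the act (2004-01-04) and discovery (2005-04-17), the claim accrued on 2005-04-17.
The untolled deadline — 4 years after 2005-04-17 — is 2009-04-17.
Because the written tolling agreement ran from 2008-04-12 to 2008-11-29, the deadline is extended by 231 days to 2009-12-04.
By the time the automatic bankruptcy stay began on 2010-01-10, the limitation period had already expired on 2009-12-04; that interval cannot revive it.
None of the other events listed affects the running of the period under the stated rules.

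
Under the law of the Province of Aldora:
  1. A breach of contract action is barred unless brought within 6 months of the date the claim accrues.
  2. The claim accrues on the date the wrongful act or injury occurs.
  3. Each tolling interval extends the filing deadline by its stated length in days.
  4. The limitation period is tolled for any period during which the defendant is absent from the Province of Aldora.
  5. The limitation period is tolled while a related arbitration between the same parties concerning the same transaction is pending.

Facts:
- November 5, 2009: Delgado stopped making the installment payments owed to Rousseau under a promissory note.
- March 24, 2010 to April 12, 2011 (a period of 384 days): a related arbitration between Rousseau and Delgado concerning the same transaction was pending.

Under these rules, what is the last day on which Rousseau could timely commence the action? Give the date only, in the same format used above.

The claim accrued on November 5, 2009, when the wrongful act occurred.
6 months from November 5, 2009 is May 5, 2010.
Because the pending related arbitration ran from March 24, 2010 to April 12, 2011, the deadline is extended by 384 days to May 24, 2011.

May 24, 2011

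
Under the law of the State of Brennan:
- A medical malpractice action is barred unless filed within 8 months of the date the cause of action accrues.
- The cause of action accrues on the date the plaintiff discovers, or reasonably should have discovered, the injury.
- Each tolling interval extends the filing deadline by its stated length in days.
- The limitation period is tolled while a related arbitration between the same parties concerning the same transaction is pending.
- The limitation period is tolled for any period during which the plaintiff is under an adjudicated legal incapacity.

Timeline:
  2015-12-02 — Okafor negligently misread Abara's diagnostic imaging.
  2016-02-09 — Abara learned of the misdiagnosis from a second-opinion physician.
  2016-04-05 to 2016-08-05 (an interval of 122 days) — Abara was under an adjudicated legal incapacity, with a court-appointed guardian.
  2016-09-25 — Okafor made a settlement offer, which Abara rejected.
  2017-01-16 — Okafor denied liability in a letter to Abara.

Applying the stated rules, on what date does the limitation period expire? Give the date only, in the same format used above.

2017-02-08

Under the discovery rule, the claim accrued on 2016-02-09, when Abara discovered the injury — not on the 2015-12-02 date of the underlying act.
Adding the 8 months base period to 2016-02-09 gives a deadline of 2016-10-09, before any tolling.
The plaintiff's legal incapacity from 2016-04-05 to 2016-08-05 tolled the period for 122 days, extending the deadline to 2017-02-08.
None of the other events listed affects the running of the period under the stated rules.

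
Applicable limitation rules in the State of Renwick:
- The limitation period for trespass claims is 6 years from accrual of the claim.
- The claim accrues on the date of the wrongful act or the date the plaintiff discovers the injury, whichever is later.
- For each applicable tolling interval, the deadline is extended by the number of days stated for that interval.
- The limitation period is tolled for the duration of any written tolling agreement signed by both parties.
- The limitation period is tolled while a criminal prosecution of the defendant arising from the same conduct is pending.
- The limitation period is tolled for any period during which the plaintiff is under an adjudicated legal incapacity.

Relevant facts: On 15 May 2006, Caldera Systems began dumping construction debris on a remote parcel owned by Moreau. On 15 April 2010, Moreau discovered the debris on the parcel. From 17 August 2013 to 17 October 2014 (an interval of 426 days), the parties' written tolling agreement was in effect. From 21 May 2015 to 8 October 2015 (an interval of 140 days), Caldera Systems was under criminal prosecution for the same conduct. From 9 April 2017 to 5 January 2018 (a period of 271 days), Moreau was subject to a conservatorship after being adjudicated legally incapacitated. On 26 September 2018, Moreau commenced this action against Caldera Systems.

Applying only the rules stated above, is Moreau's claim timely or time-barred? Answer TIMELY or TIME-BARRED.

TIME-BARRED

The claim accrued on 15 April 2010 — the later of the 15 May 2006 act and the 15 April 2010 discovery.
Adding the 6 years base period to 15 April 2010 gives a deadline of 15 April 2016, before any tolling.
The period was tolled for 426 days by the written tolling agreement (17 August 2013 to 17 October 2014), pushing the deadline to 15 June 2017.
Because the pending criminal prosecution ran from 21 May 2015 to 8 October 2015, the deadline is extended by 140 days to 2 November 2017.
The period was tolled for 271 days by the plaintiff's legal incapacity (9 April 2017 to 5 January 2018), pushing the deadline to 31 July 2018.
Moreau filed on 26 September 2018, after the 31 July 2018 deadline, so the action is time-barred.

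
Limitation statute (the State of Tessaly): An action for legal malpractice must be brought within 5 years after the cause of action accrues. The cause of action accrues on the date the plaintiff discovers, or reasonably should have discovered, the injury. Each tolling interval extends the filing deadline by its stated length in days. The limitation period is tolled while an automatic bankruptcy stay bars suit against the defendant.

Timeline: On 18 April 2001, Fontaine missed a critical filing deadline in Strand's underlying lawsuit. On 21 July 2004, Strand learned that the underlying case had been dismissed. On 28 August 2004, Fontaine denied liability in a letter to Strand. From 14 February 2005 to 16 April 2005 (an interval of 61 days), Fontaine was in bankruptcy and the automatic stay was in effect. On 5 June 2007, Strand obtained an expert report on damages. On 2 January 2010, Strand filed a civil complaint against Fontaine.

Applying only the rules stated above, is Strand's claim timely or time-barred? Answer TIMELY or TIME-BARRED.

TIME-BARRED

The claim did not accrue until Strand discovered the injury on 21 July 2004; the 18 April 2001 act date does not start the clock under the stated rule.
5 years from 21 July 2004 is 21 July 2009.
Because the automatic bankruptcy stay ran from 14 February 2005 to 16 April 2005, the deadline is extended by 61 days to 20 September 2009.
None of the other events listed affects the running of the period under the stated rules.
The 2 January 2010 filing falls after the 20 September 2009 deadline; the claim is time-barred.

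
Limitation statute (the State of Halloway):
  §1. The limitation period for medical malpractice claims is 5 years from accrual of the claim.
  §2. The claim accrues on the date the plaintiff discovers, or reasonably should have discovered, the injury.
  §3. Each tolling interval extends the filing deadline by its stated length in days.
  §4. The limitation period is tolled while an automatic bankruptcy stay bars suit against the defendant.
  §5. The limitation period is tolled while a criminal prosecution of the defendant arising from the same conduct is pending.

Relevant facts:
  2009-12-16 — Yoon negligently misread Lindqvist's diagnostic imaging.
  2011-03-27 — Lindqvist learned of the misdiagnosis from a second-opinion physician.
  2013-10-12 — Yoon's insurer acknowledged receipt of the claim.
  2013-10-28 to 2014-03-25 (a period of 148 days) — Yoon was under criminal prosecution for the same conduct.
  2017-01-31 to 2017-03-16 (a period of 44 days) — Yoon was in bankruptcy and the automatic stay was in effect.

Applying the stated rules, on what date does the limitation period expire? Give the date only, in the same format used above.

2016-08-22

The claim did not accrue until Lindqvist discovered the injury on 2011-03-27; the 2009-12-16 act date does not start the clock under the stated rule.
Adding the 5 years base period to 2011-03-27 gives a deadline of 2016-03-27, before any tolling.
The pending criminal prosecution from 2013-10-28 to 2014-03-25 tolled the period for 148 days, extending the deadline to 2016-08-22.
The automatic bankruptcy stay from 2017-01-31 to 2017-03-16 began after the period had already run on 2016-08-22, so it has no tolling effect.
The other events in the timeline have no effect on the limitation period under the stated rules.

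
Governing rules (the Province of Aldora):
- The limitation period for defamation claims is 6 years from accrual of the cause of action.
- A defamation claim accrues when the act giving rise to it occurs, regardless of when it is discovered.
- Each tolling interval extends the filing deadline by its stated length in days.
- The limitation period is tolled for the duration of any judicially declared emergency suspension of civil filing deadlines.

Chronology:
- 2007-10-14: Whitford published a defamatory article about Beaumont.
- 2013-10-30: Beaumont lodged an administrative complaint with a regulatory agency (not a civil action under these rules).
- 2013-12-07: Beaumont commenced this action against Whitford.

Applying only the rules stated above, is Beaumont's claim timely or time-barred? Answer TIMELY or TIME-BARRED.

The limitation period began to run on 2007-10-14.
Adding the 6 years base period to 2007-10-14 gives a deadline of 2013-10-14, before any tolling.
None of the other events listed affects the running of the period under the stated rules.
The 2013-12-07 filing falls after the 2013-10-14 deadline; the claim is time-barred.

TIME-BARRED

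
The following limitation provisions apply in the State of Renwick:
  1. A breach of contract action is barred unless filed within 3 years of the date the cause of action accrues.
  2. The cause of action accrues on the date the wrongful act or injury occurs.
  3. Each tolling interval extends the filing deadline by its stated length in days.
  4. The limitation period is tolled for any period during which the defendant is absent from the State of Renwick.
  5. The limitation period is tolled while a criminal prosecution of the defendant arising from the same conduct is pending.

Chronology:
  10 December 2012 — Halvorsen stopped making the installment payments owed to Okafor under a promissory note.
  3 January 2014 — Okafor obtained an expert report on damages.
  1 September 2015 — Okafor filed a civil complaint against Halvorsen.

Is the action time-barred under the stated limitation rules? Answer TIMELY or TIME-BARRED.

The claim accrued on 10 December 2012, when the wrongful act occurred.
Adding the 3 years base period to 10 December 2012 gives a deadline of 10 December 2015, before any tolling.
Nothing else in the chronology tolls or restarts the period.
Filing on 1 September 2015 beat the 10 December 2015 deadline — the action is timely.

TIMELY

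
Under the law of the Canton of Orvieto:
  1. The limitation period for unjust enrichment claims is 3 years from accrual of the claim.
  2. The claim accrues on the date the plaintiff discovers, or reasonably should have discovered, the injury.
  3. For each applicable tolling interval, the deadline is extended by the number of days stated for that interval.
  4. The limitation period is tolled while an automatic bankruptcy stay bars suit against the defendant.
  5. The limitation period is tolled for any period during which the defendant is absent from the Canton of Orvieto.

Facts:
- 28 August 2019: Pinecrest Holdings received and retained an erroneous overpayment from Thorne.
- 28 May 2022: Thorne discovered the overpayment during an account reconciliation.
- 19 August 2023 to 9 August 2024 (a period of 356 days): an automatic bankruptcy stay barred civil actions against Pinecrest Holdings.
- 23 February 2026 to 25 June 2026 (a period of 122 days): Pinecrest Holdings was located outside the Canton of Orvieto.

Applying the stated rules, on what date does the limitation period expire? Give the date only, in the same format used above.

Under the discovery rule, the claim accrued on 28 May 2022, when Thorne discovered the injury — not on the 28 August 2019 date of the underlying act.
Adding the 3 years base period to 28 May 2022 gives a deadline of 28 May 2025, before any tolling.
The automatic bankruptcy stay from 19 August 2023 to 9 August 2024 tolled the period for 356 days, extending the deadline to 19 May 2026.
Because the defendant's absence from the jurisdiction ran from 23 February 2026 to 25 June 2026, the deadline is extended by 122 days to 18 September 2026.

18 September 2026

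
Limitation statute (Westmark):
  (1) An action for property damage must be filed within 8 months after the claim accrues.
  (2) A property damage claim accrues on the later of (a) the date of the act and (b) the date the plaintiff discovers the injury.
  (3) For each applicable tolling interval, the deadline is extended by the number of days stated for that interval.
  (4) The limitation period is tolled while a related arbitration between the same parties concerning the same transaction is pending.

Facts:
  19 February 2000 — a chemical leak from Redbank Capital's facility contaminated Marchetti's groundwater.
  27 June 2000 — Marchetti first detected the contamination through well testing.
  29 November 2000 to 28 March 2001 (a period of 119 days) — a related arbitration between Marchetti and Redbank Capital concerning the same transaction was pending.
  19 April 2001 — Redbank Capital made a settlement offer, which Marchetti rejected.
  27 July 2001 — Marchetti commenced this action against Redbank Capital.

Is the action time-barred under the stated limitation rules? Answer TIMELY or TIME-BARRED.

The claim accrued on 27 June 2000 — the later of the 19 February 2000 act and the 27 June 2000 discovery.
Adding the 8 months base period to 27 June 2000 gives a deadline of 27 February 2001, before any tolling.
Because the pending related arbitration ran from 29 November 2000 to 28 March 2001, the deadline is extended by 119 days to 26 June 2001.
None of the other events listed affects the running of the period under the stated rules.
Filing on 27 July 2001 missed the 26 June 2001 deadline — the action is time-barred.

TIME-BARRED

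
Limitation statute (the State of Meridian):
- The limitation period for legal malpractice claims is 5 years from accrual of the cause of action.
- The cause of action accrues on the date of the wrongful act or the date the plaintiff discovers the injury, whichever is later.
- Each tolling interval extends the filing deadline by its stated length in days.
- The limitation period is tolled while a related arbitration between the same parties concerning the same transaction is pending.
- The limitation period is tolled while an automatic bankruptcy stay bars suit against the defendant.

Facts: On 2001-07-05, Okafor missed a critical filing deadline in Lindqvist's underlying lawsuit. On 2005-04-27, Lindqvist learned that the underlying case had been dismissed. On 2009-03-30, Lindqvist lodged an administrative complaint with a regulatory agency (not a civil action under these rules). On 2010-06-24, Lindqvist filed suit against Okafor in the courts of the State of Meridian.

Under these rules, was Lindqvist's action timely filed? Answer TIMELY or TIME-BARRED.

Because discovery on 2005-04-27 post-dates the 2001-07-05 act, accrual under the later-of rule falls on 2005-04-27.
5 years from 2005-04-27 is 2010-04-27.
Nothing else in the chronology tolls or restarts the period.
Filing on 2010-06-24 missed the 2010-04-27 deadline — the action is time-barred.

TIME-BARRED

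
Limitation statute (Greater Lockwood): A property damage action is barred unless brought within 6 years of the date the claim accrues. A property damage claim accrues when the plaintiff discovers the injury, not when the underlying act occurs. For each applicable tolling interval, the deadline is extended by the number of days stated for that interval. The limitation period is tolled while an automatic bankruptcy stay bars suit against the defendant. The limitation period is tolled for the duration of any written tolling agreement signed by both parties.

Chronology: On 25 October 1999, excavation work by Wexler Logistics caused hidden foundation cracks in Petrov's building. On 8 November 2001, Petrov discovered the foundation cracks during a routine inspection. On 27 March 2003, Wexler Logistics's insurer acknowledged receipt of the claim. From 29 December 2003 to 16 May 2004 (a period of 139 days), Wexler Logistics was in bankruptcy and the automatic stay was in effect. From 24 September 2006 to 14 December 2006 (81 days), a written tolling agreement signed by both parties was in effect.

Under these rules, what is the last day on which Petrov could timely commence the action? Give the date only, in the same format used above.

15 June 2008

Under the discovery rule, the claim accrued on 8 November 2001, when Petrov discovered the injury — not on the 25 October 1999 date of the underlying act.
Adding the 6 years base period to 8 November 2001 gives a deadline of 8 November 2007, before any tolling.
Because the automatic bankruptcy stay ran from 29 December 2003 to 16 May 2004, the deadline is extended by 139 days to 26 March 2008.
The period was tolled for 81 days by the written tolling agreement (24 September 2006 to 14 December 2006), pushing the deadline to 15 June 2008.
None of the other events listed affects the running of the period under the stated rules.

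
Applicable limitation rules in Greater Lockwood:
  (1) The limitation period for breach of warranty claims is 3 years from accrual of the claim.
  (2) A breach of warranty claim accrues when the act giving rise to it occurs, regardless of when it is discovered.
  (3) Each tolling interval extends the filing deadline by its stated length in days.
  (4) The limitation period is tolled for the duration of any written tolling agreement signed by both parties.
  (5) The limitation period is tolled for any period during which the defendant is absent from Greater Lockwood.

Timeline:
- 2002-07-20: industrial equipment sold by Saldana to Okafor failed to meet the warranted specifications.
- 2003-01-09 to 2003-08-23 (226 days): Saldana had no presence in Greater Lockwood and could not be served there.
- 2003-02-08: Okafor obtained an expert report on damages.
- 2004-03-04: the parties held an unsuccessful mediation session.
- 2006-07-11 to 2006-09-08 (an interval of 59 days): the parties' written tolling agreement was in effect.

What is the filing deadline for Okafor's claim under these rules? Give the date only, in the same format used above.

2006-03-03

The claim accrued on 2002-07-20, the date of the act.
The untolled deadline — 3 years after 2002-07-20 — is 2005-07-20.
The period was tolled for 226 days by the defendant's absence from the jurisdiction (2003-01-09 to 2003-08-23), pushing the deadline to 2006-03-03.
By the time the written tolling agreement began on 2006-07-11, the limitation period had already expired on 2006-03-03; that interval cannot revive it.
Nothing else in the chronology tolls or restarts the period.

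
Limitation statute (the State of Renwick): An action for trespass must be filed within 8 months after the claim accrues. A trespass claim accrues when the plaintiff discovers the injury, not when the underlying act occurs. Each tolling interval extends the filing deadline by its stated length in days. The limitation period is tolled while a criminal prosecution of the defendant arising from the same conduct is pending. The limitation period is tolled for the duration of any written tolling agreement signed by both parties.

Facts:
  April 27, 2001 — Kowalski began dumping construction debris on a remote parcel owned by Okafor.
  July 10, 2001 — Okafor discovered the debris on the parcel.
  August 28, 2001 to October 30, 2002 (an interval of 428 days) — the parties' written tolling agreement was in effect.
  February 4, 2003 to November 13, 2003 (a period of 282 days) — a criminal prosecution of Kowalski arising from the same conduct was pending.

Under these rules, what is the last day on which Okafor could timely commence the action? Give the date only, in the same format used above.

February 18, 2004

The claim did not accrue until Okafor discovered the injury on July 10, 2001; the April 27, 2001 act date does not start the clock under the stated rule.
8 months from July 10, 2001 is March 10, 2002.
Because the written tolling agreement ran from August 28, 2001 to October 30, 2002, the deadline is extended by 428 days to May 12, 2003.
The period was tolled for 282 days by the pending criminal prosecution (February 4, 2003 to November 13, 2003), pushing the deadline to February 18, 2004.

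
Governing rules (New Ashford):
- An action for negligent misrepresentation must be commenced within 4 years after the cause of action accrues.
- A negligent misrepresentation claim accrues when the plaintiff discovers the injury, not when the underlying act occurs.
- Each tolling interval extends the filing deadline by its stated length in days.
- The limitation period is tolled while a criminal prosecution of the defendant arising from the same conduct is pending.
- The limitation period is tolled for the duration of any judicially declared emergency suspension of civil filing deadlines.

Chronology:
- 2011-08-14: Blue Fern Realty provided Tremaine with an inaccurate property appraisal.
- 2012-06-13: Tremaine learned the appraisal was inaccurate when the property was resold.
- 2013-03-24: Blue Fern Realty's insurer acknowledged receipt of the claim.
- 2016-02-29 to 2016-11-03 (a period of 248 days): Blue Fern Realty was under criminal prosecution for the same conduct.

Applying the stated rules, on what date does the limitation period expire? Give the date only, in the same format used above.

Under the discovery rule, the claim accrued on 2012-06-13, when Tremaine discovered the injury — not on the 2011-08-14 date of the underlying act.
The untolled deadline — 4 years after 2012-06-13 — is 2016-06-13.
Because the pending criminal prosecution ran from 2016-02-29 to 2016-11-03, the deadline is extended by 248 days to 2017-02-16.
The other events in the timeline have no effect on the limitation period under the stated rules.

2017-02-16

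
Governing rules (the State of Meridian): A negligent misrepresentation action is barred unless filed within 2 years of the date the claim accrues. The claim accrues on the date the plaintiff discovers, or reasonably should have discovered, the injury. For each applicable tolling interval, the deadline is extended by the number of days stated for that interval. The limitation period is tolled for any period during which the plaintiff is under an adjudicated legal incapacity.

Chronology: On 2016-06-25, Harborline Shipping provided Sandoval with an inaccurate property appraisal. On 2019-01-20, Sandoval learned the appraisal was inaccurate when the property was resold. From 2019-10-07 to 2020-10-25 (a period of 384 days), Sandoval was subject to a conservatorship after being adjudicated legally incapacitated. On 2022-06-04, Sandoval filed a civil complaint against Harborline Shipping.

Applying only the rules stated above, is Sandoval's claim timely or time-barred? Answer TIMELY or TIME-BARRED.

Under the discovery rule, the claim accrued on 2019-01-20, when Sandoval discovered the injury — not on the 2016-06-25 date of the underlying act.
2 years from 2019-01-20 is 2021-01-20.
Because the plaintiff's legal incapacity ran from 2019-10-07 to 2020-10-25, the deadline is extended by 384 days to 2022-02-08.
Sandoval filed on 2022-06-04, after the 2022-02-08 deadline, so the action is time-barred.

TIME-BARRED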